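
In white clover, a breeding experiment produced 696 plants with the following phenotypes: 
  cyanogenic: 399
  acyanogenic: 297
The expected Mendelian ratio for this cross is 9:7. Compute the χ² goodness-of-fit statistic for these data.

The 9:7 ratio has 16 parts, so with N = 696 the expected counts are:
  cyanogenic: 696 × 9/16 = 391.5
  acyanogenic: 696 × 7/16 = 304.5
χ² = Σ (O − E)² / E
  cyanogenic: (399 − 391.5)² / 391.5 = 0.1437
  acyanogenic: (297 − 304.5)² / 304.5 = 0.1847
χ² = 0.1437 + 0.1847 = 0.3284 ≈ 0.328

0.328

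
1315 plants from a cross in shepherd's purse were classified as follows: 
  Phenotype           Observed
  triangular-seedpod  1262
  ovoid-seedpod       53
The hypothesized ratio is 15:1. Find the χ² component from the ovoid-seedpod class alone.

10.365

Total ratio parts = 16. Expected numbers out of 1315:
  triangular-seedpod: 1315 × 15/16 = 1232.8125
  ovoid-seedpod: 1315 × 1/16 = 82.1875
Contribution of ovoid-seedpod: (53 − 82.1875)² / 82.1875 = 10.3654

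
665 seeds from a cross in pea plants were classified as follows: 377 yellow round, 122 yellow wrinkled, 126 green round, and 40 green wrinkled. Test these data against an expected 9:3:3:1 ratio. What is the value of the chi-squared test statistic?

Under the 9:3:3:1 hypothesis (Σ ratio = 16, N = 665):
  yellow round: 665 × 9/16 = 374.0625
  yellow wrinkled: 665 × 3/16 = 124.6875
  green round: 665 × 3/16 = 124.6875
  green wrinkled: 665 × 1/16 = 41.5625
χ² = Σ (O − E)² / E
  yellow round: (377 − 374.0625)² / 374.0625 = 0.0231
  yellow wrinkled: (122 − 124.6875)² / 124.6875 = 0.0579
  green round: (126 − 124.6875)² / 124.6875 = 0.0138
  green wrinkled: (40 − 41.5625)² / 41.5625 = 0.0587
χ² = 0.0231 + 0.0579 + 0.0138 + 0.0587 = 0.1535 ≈ 0.154

0.154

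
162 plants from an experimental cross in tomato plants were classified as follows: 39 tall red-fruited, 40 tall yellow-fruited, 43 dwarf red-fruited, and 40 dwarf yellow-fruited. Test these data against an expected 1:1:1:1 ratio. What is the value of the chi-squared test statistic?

The 1:1:1:1 ratio has 4 parts, so with N = 162 the expected counts are:
  tall red-fruited: 162 × 1/4 = 40.5
  tall yellow-fruited: 162 × 1/4 = 40.5
  dwarf red-fruited: 162 × 1/4 = 40.5
  dwarf yellow-fruited: 162 × 1/4 = 40.5
χ² = Σ (O − E)² / E
  tall red-fruited: (39 − 40.5)² / 40.5 = 0.0556
  tall yellow-fruited: (40 − 40.5)² / 40.5 = 0.0062
  dwarf red-fruited: (43 − 40.5)² / 40.5 = 0.1543
  dwarf yellow-fruited: (40 − 40.5)² / 40.5 = 0.0062
χ² = 0.0556 + 0.0062 + 0.1543 + 0.0062 = 0.2223 ≈ 0.222

0.222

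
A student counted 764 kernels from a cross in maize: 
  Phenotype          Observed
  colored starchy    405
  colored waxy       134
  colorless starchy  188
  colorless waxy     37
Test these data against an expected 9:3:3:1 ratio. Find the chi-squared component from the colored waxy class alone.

Expected counts for N = 764 under a 9:3:3:1 ratio (total parts = 16):
  colored starchy: 764 × 9/16 = 429.75
  colored waxy: 764 × 3/16 = 143.25
  colorless starchy: 764 × 3/16 = 143.25
  colorless waxy: 764 × 1/16 = 47.75
Contribution of colored waxy: (134 − 143.25)² / 143.25 = 0.5973

0.597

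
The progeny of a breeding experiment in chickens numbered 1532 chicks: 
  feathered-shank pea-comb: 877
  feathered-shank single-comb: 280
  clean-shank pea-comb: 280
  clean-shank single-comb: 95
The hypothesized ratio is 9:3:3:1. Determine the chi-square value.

0.642

Under the 9:3:3:1 hypothesis (Σ ratio = 16, N = 1532):
  feathered-shank pea-comb: 1532 × 9/16 = 861.75
  feathered-shank single-comb: 1532 × 3/16 = 287.25
  clean-shank pea-comb: 1532 × 3/16 = 287.25
  clean-shank single-comb: 1532 × 1/16 = 95.75
χ² = Σ (O − E)² / E
  feathered-shank pea-comb: (877 − 861.75)² / 861.75 = 0.2699
  feathered-shank single-comb: (280 − 287.25)² / 287.25 = 0.1830
  clean-shank pea-comb: (280 − 287.25)² / 287.25 = 0.1830
  clean-shank single-comb: (95 − 95.75)² / 95.75 = 0.0059
χ² = 0.2699 + 0.1830 + 0.1830 + 0.0059 = 0.6418 ≈ 0.642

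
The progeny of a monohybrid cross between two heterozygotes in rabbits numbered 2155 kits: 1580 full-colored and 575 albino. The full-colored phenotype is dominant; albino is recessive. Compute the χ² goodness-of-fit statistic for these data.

3.252

For a monohybrid cross between heterozygotes with complete dominance, the expected phenotypic ratio is 3:1.
The 3:1 ratio has 4 parts, so with N = 2155 the expected counts are:
  full-colored: 2155 × 3/4 = 1616.25
  albino: 2155 × 1/4 = 538.75
χ² = Σ (O − E)² / E
  full-colored: (1580 − 1616.25)² / 1616.25 = 0.8130
  albino: (575 − 538.75)² / 538.75 = 2.4391
χ² = 0.8130 + 2.4391 = 3.2521 ≈ 3.252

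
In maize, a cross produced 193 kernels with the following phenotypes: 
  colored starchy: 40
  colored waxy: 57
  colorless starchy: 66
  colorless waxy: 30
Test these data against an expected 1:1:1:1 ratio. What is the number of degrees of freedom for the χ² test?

3

A goodness-of-fit test with 4 phenotype classes has df = 4 − 1 = 3.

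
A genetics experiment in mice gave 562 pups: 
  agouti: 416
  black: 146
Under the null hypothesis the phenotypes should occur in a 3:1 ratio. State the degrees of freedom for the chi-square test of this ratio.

A goodness-of-fit test with 2 phenotype classes has df = 2 − 1 = 1.

1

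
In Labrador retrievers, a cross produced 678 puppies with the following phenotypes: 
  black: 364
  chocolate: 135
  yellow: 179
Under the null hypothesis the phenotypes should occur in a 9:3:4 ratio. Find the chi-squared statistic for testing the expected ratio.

1.812

Total ratio parts = 16. Expected numbers out of 678:
  black: 678 × 9/16 = 381.375
  chocolate: 678 × 3/16 = 127.125
  yellow: 678 × 4/16 = 169.5
χ² = Σ (O − E)² / E
  black: (364 − 381.375)² / 381.375 = 0.7916
  chocolate: (135 − 127.125)² / 127.125 = 0.4878
  yellow: (179 − 169.5)² / 169.5 = 0.5324
χ² = 0.7916 + 0.4878 + 0.5324 = 1.8118 ≈ 1.812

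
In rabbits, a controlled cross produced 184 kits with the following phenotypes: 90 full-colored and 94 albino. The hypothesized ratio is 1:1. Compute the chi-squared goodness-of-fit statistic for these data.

Total ratio parts = 2. Expected numbers out of 184:
  full-colored: 184 × 1/2 = 92
  albino: 184 × 1/2 = 92
χ² = Σ (O − E)² / E
  full-colored: (90 − 92)² / 92 = 0.0435
  albino: (94 − 92)² / 92 = 0.0435
χ² = 0.0435 + 0.0435 = 0.087

0.087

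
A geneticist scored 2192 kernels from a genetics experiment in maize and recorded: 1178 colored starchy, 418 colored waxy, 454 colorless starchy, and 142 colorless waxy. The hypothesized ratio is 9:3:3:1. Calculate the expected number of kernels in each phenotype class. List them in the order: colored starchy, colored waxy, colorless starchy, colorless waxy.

1233, 411, 411, 137

The 9:3:3:1 ratio has 16 parts, so with N = 2192 the expected counts are:
  colored starchy: 2192 × 9/16 = 1233
  colored waxy: 2192 × 3/16 = 411
  colorless starchy: 2192 × 3/16 = 411
  colorless waxy: 2192 × 1/16 = 137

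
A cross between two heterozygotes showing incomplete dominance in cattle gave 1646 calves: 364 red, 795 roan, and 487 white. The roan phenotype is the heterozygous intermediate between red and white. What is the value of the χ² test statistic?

With incomplete dominance, a heterozygote × heterozygote cross gives a 1:2:1 phenotypic ratio.
Total ratio parts = 4. Expected numbers out of 1646:
  red: 1646 × 1/4 = 411.5
  roan: 1646 × 2/4 = 823
  white: 1646 × 1/4 = 411.5
χ² = Σ (O − E)² / E
  red: (364 − 411.5)² / 411.5 = 5.4830
  roan: (795 − 823)² / 823 = 0.9526
  white: (487 − 411.5)² / 411.5 = 13.8524
χ² = 5.4830 + 0.9526 + 13.8524 = 20.288

20.288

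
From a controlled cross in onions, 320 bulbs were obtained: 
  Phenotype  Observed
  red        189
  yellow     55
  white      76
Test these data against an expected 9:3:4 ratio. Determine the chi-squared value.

1.067

The 9:3:4 ratio has 16 parts, so with N = 320 the expected counts are:
  red: 320 × 9/16 = 180
  yellow: 320 × 3/16 = 60
  white: 320 × 4/16 = 80
χ² = Σ (O − E)² / E
  red: (189 − 180)² / 180 = 0.4500
  yellow: (55 − 60)² / 60 = 0.4167
  white: (76 − 80)² / 80 = 0.2000
χ² = 0.4500 + 0.4167 + 0.2000 = 1.0667 ≈ 1.067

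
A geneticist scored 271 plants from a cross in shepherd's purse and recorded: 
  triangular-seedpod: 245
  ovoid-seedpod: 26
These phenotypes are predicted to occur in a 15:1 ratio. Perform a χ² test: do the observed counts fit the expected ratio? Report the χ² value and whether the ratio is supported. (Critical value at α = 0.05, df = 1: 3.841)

Under the 15:1 hypothesis (Σ ratio = 16, N = 271):
  triangular-seedpod: 271 × 15/16 = 254.0625
  ovoid-seedpod: 271 × 1/16 = 16.9375
χ² = Σ (O − E)² / E
  triangular-seedpod: (245 − 254.0625)² / 254.0625 = 0.3233
  ovoid-seedpod: (26 − 16.9375)² / 16.9375 = 4.8489
χ² = 0.3233 + 4.8489 = 5.1722 ≈ 5.172
Degrees of freedom = 2 − 1 = 1; critical value at α = 0.05 is 3.841.
Since 5.172 > 3.841, we reject the null hypothesis — the data do not fit the 15:1 ratio.

5.172; not consistent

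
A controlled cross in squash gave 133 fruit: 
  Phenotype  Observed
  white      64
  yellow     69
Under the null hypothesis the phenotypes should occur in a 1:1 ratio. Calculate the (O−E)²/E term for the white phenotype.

0.094

Total ratio parts = 2. Expected numbers out of 133:
  white: 133 × 1/2 = 66.5
  yellow: 133 × 1/2 = 66.5
Contribution of white: (64 − 66.5)² / 66.5 = 0.0940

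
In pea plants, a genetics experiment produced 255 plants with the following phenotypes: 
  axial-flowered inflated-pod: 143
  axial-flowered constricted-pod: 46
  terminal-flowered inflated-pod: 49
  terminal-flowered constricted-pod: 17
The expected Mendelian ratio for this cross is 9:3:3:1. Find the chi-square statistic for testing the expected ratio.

0.170

Under the 9:3:3:1 hypothesis (Σ ratio = 16, N = 255):
  axial-flowered inflated-pod: 255 × 9/16 = 143.4375
  axial-flowered constricted-pod: 255 × 3/16 = 47.8125
  terminal-flowered inflated-pod: 255 × 3/16 = 47.8125
  terminal-flowered constricted-pod: 255 × 1/16 = 15.9375
χ² = Σ (O − E)² / E
  axial-flowered inflated-pod: (143 − 143.4375)² / 143.4375 = 0.0013
  axial-flowered constricted-pod: (46 − 47.8125)² / 47.8125 = 0.0687
  terminal-flowered inflated-pod: (49 − 47.8125)² / 47.8125 = 0.0295
  terminal-flowered constricted-pod: (17 − 15.9375)² / 15.9375 = 0.0708
χ² = 0.0013 + 0.0687 + 0.0295 + 0.0708 = 0.1703 ≈ 0.170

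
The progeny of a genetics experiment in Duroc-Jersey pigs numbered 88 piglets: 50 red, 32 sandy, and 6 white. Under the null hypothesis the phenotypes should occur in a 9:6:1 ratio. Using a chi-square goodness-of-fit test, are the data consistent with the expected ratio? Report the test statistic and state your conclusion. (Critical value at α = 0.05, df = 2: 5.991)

0.081; consistent

Under the 9:6:1 hypothesis (Σ ratio = 16, N = 88):
  red: 88 × 9/16 = 49.5
  sandy: 88 × 6/16 = 33
  white: 88 × 1/16 = 5.5
χ² = Σ (O − E)² / E
  red: (50 − 49.5)² / 49.5 = 0.0051
  sandy: (32 − 33)² / 33 = 0.0303
  white: (6 − 5.5)² / 5.5 = 0.0455
χ² = 0.0051 + 0.0303 + 0.0455 = 0.0809 ≈ 0.081
Degrees of freedom = 3 − 1 = 2; critical value at α = 0.05 is 5.991.
Since 0.081 < 5.991, we fail to reject the null hypothesis — the data are consistent with the 9:6:1 ratio.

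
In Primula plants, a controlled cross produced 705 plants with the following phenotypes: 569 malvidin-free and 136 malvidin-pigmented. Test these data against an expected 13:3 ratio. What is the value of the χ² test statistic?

0.135

Expected counts for N = 705 under a 13:3 ratio (total parts = 16):
  malvidin-free: 705 × 13/16 = 572.8125
  malvidin-pigmented: 705 × 3/16 = 132.1875
χ² = Σ (O − E)² / E
  malvidin-free: (569 − 572.8125)² / 572.8125 = 0.0254
  malvidin-pigmented: (136 − 132.1875)² / 132.1875 = 0.1100
χ² = 0.0254 + 0.1100 = 0.1354 ≈ 0.135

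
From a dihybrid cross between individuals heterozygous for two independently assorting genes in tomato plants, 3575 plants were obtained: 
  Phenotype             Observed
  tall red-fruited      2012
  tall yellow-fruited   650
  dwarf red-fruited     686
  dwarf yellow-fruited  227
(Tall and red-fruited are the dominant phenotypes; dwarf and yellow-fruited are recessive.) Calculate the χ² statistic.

A dihybrid F₂ with independent assortment and complete dominance at both loci gives a 9:3:3:1 phenotypic ratio.
Total ratio parts = 16. Expected numbers out of 3575:
  tall red-fruited: 3575 × 9/16 = 2010.9375
  tall yellow-fruited: 3575 × 3/16 = 670.3125
  dwarf red-fruited: 3575 × 3/16 = 670.3125
  dwarf yellow-fruited: 3575 × 1/16 = 223.4375
χ² = Σ (O − E)² / E
  tall red-fruited: (2012 − 2010.9375)² / 2010.9375 = 0.0006
  tall yellow-fruited: (650 − 670.3125)² / 670.3125 = 0.6155
  dwarf red-fruited: (686 − 670.3125)² / 670.3125 = 0.3671
  dwarf yellow-fruited: (227 − 223.4375)² / 223.4375 = 0.0568
χ² = 0.0006 + 0.6155 + 0.3671 + 0.0568 = 1.040

1.040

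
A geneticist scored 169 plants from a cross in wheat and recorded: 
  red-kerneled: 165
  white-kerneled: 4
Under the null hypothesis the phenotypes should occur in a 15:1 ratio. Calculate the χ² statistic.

4.349

Under the 15:1 hypothesis (Σ ratio = 16, N = 169):
  red-kerneled: 169 × 15/16 = 158.4375
  white-kerneled: 169 × 1/16 = 10.5625
χ² = Σ (O − E)² / E
  red-kerneled: (165 − 158.4375)² / 158.4375 = 0.2718
  white-kerneled: (4 − 10.5625)² / 10.5625 = 4.0773
χ² = 0.2718 + 4.0773 = 4.3491 ≈ 4.349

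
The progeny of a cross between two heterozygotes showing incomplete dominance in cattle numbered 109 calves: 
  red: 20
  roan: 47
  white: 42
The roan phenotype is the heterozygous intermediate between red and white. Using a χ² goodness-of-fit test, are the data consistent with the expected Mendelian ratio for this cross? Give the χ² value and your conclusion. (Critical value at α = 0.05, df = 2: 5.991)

With incomplete dominance, a heterozygote × heterozygote cross gives a 1:2:1 phenotypic ratio.
Expected counts for N = 109 under a 1:2:1 ratio (total parts = 4):
  red: 109 × 1/4 = 27.25
  roan: 109 × 2/4 = 54.5
  white: 109 × 1/4 = 27.25
χ² = Σ (O − E)² / E
  red: (20 − 27.25)² / 27.25 = 1.9289
  roan: (47 − 54.5)² / 54.5 = 1.0321
  white: (42 − 27.25)² / 27.25 = 7.9839
χ² = 1.9289 + 1.0321 + 7.9839 = 10.9449 ≈ 10.945
Degrees of freedom = 3 − 1 = 2; critical value at α = 0.05 is 5.991.
Since 10.945 > 5.991, we reject the null hypothesis — the data do not fit the 1:2:1 ratio.

10.945; not consistent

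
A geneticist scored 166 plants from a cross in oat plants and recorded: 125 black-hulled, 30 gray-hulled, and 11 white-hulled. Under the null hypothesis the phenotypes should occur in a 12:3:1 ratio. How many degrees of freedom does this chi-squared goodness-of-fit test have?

A goodness-of-fit test with 3 phenotype classes has df = 3 − 1 = 2.

2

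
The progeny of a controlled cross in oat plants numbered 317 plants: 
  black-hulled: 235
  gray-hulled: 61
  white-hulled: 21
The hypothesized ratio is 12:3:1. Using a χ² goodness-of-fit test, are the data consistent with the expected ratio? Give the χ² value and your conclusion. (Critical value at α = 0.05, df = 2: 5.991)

0.144; consistent

The 12:3:1 ratio has 16 parts, so with N = 317 the expected counts are:
  black-hulled: 317 × 12/16 = 237.75
  gray-hulled: 317 × 3/16 = 59.4375
  white-hulled: 317 × 1/16 = 19.8125
χ² = Σ (O − E)² / E
  black-hulled: (235 − 237.75)² / 237.75 = 0.0318
  gray-hulled: (61 − 59.4375)² / 59.4375 = 0.0411
  white-hulled: (21 − 19.8125)² / 19.8125 = 0.0712
χ² = 0.0318 + 0.0411 + 0.0712 = 0.1441 ≈ 0.144
Degrees of freedom = 3 − 1 = 2; critical value at α = 0.05 is 5.991.
Since 0.144 < 5.991, we fail to reject the null hypothesis — the data are consistent with the 12:3:1 ratio.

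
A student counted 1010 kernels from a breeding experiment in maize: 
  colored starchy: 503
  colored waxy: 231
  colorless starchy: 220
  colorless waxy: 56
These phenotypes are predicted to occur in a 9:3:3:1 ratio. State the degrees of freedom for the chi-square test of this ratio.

3

A goodness-of-fit test with 4 phenotype classes has df = 4 − 1 = 3.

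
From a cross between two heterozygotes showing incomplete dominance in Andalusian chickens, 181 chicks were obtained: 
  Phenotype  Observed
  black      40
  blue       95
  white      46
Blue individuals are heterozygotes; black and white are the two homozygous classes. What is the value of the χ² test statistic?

With incomplete dominance, a heterozygote × heterozygote cross gives a 1:2:1 phenotypic ratio.
Total ratio parts = 4. Expected numbers out of 181:
  black: 181 × 1/4 = 45.25
  blue: 181 × 2/4 = 90.5
  white: 181 × 1/4 = 45.25
χ² = Σ (O − E)² / E
  black: (40 − 45.25)² / 45.25 = 0.6091
  blue: (95 − 90.5)² / 90.5 = 0.2238
  white: (46 − 45.25)² / 45.25 = 0.0124
χ² = 0.6091 + 0.2238 + 0.0124 = 0.8453 ≈ 0.845

0.845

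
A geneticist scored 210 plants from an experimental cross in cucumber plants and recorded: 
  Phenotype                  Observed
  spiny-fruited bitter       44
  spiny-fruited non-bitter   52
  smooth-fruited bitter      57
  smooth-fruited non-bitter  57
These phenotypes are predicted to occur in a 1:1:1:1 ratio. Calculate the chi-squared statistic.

2.152

The 1:1:1:1 ratio has 4 parts, so with N = 210 the expected counts are:
  spiny-fruited bitter: 210 × 1/4 = 52.5
  spiny-fruited non-bitter: 210 × 1/4 = 52.5
  smooth-fruited bitter: 210 × 1/4 = 52.5
  smooth-fruited non-bitter: 210 × 1/4 = 52.5
χ² = Σ (O − E)² / E
  spiny-fruited bitter: (44 − 52.5)² / 52.5 = 1.3762
  spiny-fruited non-bitter: (52 − 52.5)² / 52.5 = 0.0048
  smooth-fruited bitter: (57 − 52.5)² / 52.5 = 0.3857
  smooth-fruited non-bitter: (57 − 52.5)² / 52.5 = 0.3857
χ² = 1.3762 + 0.0048 + 0.3857 + 0.3857 = 2.1524 ≈ 2.152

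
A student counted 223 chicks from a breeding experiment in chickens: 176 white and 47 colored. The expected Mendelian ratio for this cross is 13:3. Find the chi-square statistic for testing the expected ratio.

Expected counts for N = 223 under a 13:3 ratio (total parts = 16):
  white: 223 × 13/16 = 181.1875
  colored: 223 × 3/16 = 41.8125
χ² = Σ (O − E)² / E
  white: (176 − 181.1875)² / 181.1875 = 0.1485
  colored: (47 − 41.8125)² / 41.8125 = 0.6436
χ² = 0.1485 + 0.6436 = 0.7921 ≈ 0.792

0.792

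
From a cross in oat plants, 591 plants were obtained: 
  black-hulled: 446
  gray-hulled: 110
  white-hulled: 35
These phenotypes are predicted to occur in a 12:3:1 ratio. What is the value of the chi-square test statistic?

The 12:3:1 ratio has 16 parts, so with N = 591 the expected counts are:
  black-hulled: 591 × 12/16 = 443.25
  gray-hulled: 591 × 3/16 = 110.8125
  white-hulled: 591 × 1/16 = 36.9375
χ² = Σ (O − E)² / E
  black-hulled: (446 − 443.25)² / 443.25 = 0.0171
  gray-hulled: (110 − 110.8125)² / 110.8125 = 0.0060
  white-hulled: (35 − 36.9375)² / 36.9375 = 0.1016
χ² = 0.0171 + 0.0060 + 0.1016 = 0.1247 ≈ 0.125

0.125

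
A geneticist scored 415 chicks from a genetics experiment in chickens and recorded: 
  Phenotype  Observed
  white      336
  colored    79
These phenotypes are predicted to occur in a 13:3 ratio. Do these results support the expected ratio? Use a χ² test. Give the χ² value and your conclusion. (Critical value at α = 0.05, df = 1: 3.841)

0.022; consistent

Expected counts for N = 415 under a 13:3 ratio (total parts = 16):
  white: 415 × 13/16 = 337.1875
  colored: 415 × 3/16 = 77.8125
χ² = Σ (O − E)² / E
  white: (336 − 337.1875)² / 337.1875 = 0.0042
  colored: (79 − 77.8125)² / 77.8125 = 0.0181
χ² = 0.0042 + 0.0181 = 0.0223 ≈ 0.022
Degrees of freedom = 2 − 1 = 1; critical value at α = 0.05 is 3.841.
Since 0.022 < 3.841, we fail to reject the null hypothesis — the data are consistent with the 13:3 ratio.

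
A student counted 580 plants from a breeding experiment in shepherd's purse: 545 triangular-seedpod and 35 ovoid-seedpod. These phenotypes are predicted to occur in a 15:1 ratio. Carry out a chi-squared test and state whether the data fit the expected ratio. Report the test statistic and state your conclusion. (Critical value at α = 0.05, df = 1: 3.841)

0.046; consistent

Under the 15:1 hypothesis (Σ ratio = 16, N = 580):
  triangular-seedpod: 580 × 15/16 = 543.75
  ovoid-seedpod: 580 × 1/16 = 36.25
χ² = Σ (O − E)² / E
  triangular-seedpod: (545 − 543.75)² / 543.75 = 0.0029
  ovoid-seedpod: (35 − 36.25)² / 36.25 = 0.0431
χ² = 0.0029 + 0.0431 = 0.046
Degrees of freedom = 2 − 1 = 1; critical value at α = 0.05 is 3.841.
Since 0.046 < 3.841, we fail to reject the null hypothesis — the data are consistent with the 15:1 ratio.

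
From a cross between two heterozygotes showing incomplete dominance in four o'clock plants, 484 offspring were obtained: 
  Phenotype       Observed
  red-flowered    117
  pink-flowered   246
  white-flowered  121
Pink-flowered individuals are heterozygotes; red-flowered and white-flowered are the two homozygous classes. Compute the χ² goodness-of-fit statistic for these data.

0.198

With incomplete dominance, a heterozygote × heterozygote cross gives a 1:2:1 phenotypic ratio.
Total ratio parts = 4. Expected numbers out of 484:
  red-flowered: 484 × 1/4 = 121
  pink-flowered: 484 × 2/4 = 242
  white-flowered: 484 × 1/4 = 121
χ² = Σ (O − E)² / E
  red-flowered: (117 − 121)² / 121 = 0.1322
  pink-flowered: (246 − 242)² / 242 = 0.0661
  white-flowered: (121 − 121)² / 121 = 0.0000
χ² = 0.1322 + 0.0661 + 0.0000 = 0.1983 ≈ 0.198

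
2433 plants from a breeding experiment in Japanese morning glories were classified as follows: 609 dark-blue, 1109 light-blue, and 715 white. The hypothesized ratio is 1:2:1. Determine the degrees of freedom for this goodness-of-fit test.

A goodness-of-fit test with 3 phenotype classes has df = 3 − 1 = 2.

2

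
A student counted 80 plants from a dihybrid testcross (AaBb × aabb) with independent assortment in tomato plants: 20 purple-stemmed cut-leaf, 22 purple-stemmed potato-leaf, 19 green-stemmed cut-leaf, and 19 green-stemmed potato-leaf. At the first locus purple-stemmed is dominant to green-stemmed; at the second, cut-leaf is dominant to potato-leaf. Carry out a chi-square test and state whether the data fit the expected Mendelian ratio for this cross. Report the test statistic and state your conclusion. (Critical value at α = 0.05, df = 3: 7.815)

A dihybrid testcross with independent assortment gives a 1:1:1:1 ratio.
Under the 1:1:1:1 hypothesis (Σ ratio = 4, N = 80):
  purple-stemmed cut-leaf: 80 × 1/4 = 20
  purple-stemmed potato-leaf: 80 × 1/4 = 20
  green-stemmed cut-leaf: 80 × 1/4 = 20
  green-stemmed potato-leaf: 80 × 1/4 = 20
χ² = Σ (O − E)² / E
  purple-stemmed cut-leaf: (20 − 20)² / 20 = 0.0000
  purple-stemmed potato-leaf: (22 − 20)² / 20 = 0.2000
  green-stemmed cut-leaf: (19 − 20)² / 20 = 0.0500
  green-stemmed potato-leaf: (19 − 20)² / 20 = 0.0500
χ² = 0.0000 + 0.2000 + 0.0500 + 0.0500 = 0.300
Degrees of freedom = 4 − 1 = 3; critical value at α = 0.05 is 7.815.
Since 0.300 < 7.815, we fail to reject the null hypothesis — the data are consistent with the 1:1:1:1 ratio.

0.300; consistent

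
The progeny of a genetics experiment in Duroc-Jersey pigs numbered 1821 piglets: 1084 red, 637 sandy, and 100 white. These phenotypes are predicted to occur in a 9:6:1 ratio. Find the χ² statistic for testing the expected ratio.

8.236

Under the 9:6:1 hypothesis (Σ ratio = 16, N = 1821):
  red: 1821 × 9/16 = 1024.3125
  sandy: 1821 × 6/16 = 682.875
  white: 1821 × 1/16 = 113.8125
χ² = Σ (O − E)² / E
  red: (1084 − 1024.3125)² / 1024.3125 = 3.4780
  sandy: (637 − 682.875)² / 682.875 = 3.0818
  white: (100 − 113.8125)² / 113.8125 = 1.6763
χ² = 3.4780 + 3.0818 + 1.6763 = 8.2361 ≈ 8.236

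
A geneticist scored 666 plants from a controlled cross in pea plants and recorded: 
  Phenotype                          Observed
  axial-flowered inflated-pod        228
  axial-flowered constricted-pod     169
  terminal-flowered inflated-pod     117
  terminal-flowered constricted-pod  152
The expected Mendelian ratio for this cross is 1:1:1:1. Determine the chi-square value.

38.733

Total ratio parts = 4. Expected numbers out of 666:
  axial-flowered inflated-pod: 666 × 1/4 = 166.5
  axial-flowered constricted-pod: 666 × 1/4 = 166.5
  terminal-flowered inflated-pod: 666 × 1/4 = 166.5
  terminal-flowered constricted-pod: 666 × 1/4 = 166.5
χ² = Σ (O − E)² / E
  axial-flowered inflated-pod: (228 − 166.5)² / 166.5 = 22.7162
  axial-flowered constricted-pod: (169 − 166.5)² / 166.5 = 0.0375
  terminal-flowered inflated-pod: (117 − 166.5)² / 166.5 = 14.7162
  terminal-flowered constricted-pod: (152 − 166.5)² / 166.5 = 1.2628
χ² = 22.7162 + 0.0375 + 14.7162 + 1.2628 = 38.7327 ≈ 38.733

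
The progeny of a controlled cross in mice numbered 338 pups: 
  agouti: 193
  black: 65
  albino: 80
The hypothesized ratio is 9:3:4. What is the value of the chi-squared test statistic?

0.325

Under the 9:3:4 hypothesis (Σ ratio = 16, N = 338):
  agouti: 338 × 9/16 = 190.125
  black: 338 × 3/16 = 63.375
  albino: 338 × 4/16 = 84.5
χ² = Σ (O − E)² / E
  agouti: (193 − 190.125)² / 190.125 = 0.0435
  black: (65 − 63.375)² / 63.375 = 0.0417
  albino: (80 − 84.5)² / 84.5 = 0.2396
χ² = 0.0435 + 0.0417 + 0.2396 = 0.3248 ≈ 0.325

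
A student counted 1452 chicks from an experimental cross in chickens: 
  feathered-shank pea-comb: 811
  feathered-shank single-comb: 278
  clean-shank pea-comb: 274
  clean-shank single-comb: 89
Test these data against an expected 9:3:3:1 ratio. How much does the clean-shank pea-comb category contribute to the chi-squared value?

0.011

The 9:3:3:1 ratio has 16 parts, so with N = 1452 the expected counts are:
  feathered-shank pea-comb: 1452 × 9/16 = 816.75
  feathered-shank single-comb: 1452 × 3/16 = 272.25
  clean-shank pea-comb: 1452 × 3/16 = 272.25
  clean-shank single-comb: 1452 × 1/16 = 90.75
Contribution of clean-shank pea-comb: (274 − 272.25)² / 272.25 = 0.0112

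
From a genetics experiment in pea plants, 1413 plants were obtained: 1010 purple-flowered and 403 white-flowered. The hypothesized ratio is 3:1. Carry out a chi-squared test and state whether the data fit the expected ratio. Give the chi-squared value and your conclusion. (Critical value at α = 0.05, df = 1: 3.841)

9.342; not consistent

Total ratio parts = 4. Expected numbers out of 1413:
  purple-flowered: 1413 × 3/4 = 1059.75
  white-flowered: 1413 × 1/4 = 353.25
χ² = Σ (O − E)² / E
  purple-flowered: (1010 − 1059.75)² / 1059.75 = 2.3355
  white-flowered: (403 − 353.25)² / 353.25 = 7.0065
χ² = 2.3355 + 7.0065 = 9.342
Degrees of freedom = 2 − 1 = 1; critical value at α = 0.05 is 3.841.
Since 9.342 > 3.841, we reject the null hypothesis — the data do not fit the 3:1 ratio.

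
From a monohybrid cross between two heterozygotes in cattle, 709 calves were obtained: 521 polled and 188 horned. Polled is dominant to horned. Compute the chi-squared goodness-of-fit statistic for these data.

For a monohybrid cross between heterozygotes with complete dominance, the expected phenotypic ratio is 3:1.
Total ratio parts = 4. Expected numbers out of 709:
  polled: 709 × 3/4 = 531.75
  horned: 709 × 1/4 = 177.25
χ² = Σ (O − E)² / E
  polled: (521 − 531.75)² / 531.75 = 0.2173
  horned: (188 − 177.25)² / 177.25 = 0.6520
χ² = 0.2173 + 0.6520 = 0.8693 ≈ 0.869

0.869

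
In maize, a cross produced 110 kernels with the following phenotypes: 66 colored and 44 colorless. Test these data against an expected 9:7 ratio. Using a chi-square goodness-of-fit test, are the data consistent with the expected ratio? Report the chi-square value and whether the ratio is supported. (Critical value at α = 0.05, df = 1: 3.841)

The 9:7 ratio has 16 parts, so with N = 110 the expected counts are:
  colored: 110 × 9/16 = 61.875
  colorless: 110 × 7/16 = 48.125
χ² = Σ (O − E)² / E
  colored: (66 − 61.875)² / 61.875 = 0.2750
  colorless: (44 − 48.125)² / 48.125 = 0.3536
χ² = 0.2750 + 0.3536 = 0.6286 ≈ 0.629
Degrees of freedom = 2 − 1 = 1; critical value at α = 0.05 is 3.841.
Since 0.629 < 3.841, we fail to reject the null hypothesis — the data are consistent with the 9:7 ratio.

0.629; consistent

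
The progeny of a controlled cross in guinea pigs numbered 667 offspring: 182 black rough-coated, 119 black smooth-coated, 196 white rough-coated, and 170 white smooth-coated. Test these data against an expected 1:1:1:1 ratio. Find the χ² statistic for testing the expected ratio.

Expected counts for N = 667 under a 1:1:1:1 ratio (total parts = 4):
  black rough-coated: 667 × 1/4 = 166.75
  black smooth-coated: 667 × 1/4 = 166.75
  white rough-coated: 667 × 1/4 = 166.75
  white smooth-coated: 667 × 1/4 = 166.75
χ² = Σ (O − E)² / E
  black rough-coated: (182 − 166.75)² / 166.75 = 1.3947
  black smooth-coated: (119 − 166.75)² / 166.75 = 13.6735
  white rough-coated: (196 − 166.75)² / 166.75 = 5.1308
  white smooth-coated: (170 − 166.75)² / 166.75 = 0.0633
χ² = 1.3947 + 13.6735 + 5.1308 + 0.0633 = 20.2623 ≈ 20.262

20.262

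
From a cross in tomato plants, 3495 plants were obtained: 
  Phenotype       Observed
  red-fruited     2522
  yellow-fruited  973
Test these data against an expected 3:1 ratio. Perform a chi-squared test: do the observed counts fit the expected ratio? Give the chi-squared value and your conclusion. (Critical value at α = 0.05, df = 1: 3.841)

15.032; not consistent

Total ratio parts = 4. Expected numbers out of 3495:
  red-fruited: 3495 × 3/4 = 2621.25
  yellow-fruited: 3495 × 1/4 = 873.75
χ² = Σ (O − E)² / E
  red-fruited: (2522 − 2621.25)² / 2621.25 = 3.7580
  yellow-fruited: (973 − 873.75)² / 873.75 = 11.2739
χ² = 3.7580 + 11.2739 = 15.0319 ≈ 15.032
Degrees of freedom = 2 − 1 = 1; critical value at α = 0.05 is 3.841.
Since 15.032 > 3.841, we reject the null hypothesis — the data do not fit the 3:1 ratio.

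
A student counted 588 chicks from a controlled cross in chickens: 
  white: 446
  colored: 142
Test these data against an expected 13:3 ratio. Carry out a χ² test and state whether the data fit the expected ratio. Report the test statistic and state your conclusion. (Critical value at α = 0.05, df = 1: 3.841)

11.253; not consistent

The 13:3 ratio has 16 parts, so with N = 588 the expected counts are:
  white: 588 × 13/16 = 477.75
  colored: 588 × 3/16 = 110.25
χ² = Σ (O − E)² / E
  white: (446 − 477.75)² / 477.75 = 2.1100
  colored: (142 − 110.25)² / 110.25 = 9.1434
χ² = 2.1100 + 9.1434 = 11.2534 ≈ 11.253
Degrees of freedom = 2 − 1 = 1; critical value at α = 0.05 is 3.841.
Since 11.253 > 3.841, we reject the null hypothesis — the data do not fit the 13:3 ratio.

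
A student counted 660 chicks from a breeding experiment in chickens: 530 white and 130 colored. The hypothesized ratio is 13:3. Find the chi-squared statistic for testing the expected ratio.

Total ratio parts = 16. Expected numbers out of 660:
  white: 660 × 13/16 = 536.25
  colored: 660 × 3/16 = 123.75
χ² = Σ (O − E)² / E
  white: (530 − 536.25)² / 536.25 = 0.0728
  colored: (130 − 123.75)² / 123.75 = 0.3157
χ² = 0.0728 + 0.3157 = 0.3885 ≈ 0.389

0.389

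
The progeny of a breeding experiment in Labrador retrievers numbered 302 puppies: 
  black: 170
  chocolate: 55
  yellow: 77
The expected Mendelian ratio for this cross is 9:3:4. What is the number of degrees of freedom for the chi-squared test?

2

A goodness-of-fit test with 3 phenotype classes has df = 3 − 1 = 2.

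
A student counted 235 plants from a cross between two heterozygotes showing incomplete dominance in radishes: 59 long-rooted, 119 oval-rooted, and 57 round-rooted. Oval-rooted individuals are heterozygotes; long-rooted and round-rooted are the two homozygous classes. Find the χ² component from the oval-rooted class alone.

With incomplete dominance, a heterozygote × heterozygote cross gives a 1:2:1 phenotypic ratio.
Total ratio parts = 4. Expected numbers out of 235:
  long-rooted: 235 × 1/4 = 58.75
  oval-rooted: 235 × 2/4 = 117.5
  round-rooted: 235 × 1/4 = 58.75
Contribution of oval-rooted: (119 − 117.5)² / 117.5 = 0.0191

0.019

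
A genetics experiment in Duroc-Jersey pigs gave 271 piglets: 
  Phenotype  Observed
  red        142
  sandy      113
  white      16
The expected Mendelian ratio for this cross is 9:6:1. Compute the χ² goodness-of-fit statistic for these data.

2.040

Expected counts for N = 271 under a 9:6:1 ratio (total parts = 16):
  red: 271 × 9/16 = 152.4375
  sandy: 271 × 6/16 = 101.625
  white: 271 × 1/16 = 16.9375
χ² = Σ (O − E)² / E
  red: (142 − 152.4375)² / 152.4375 = 0.7147
  sandy: (113 − 101.625)² / 101.625 = 1.2732
  white: (16 − 16.9375)² / 16.9375 = 0.0519
χ² = 0.7147 + 1.2732 + 0.0519 = 2.0398 ≈ 2.040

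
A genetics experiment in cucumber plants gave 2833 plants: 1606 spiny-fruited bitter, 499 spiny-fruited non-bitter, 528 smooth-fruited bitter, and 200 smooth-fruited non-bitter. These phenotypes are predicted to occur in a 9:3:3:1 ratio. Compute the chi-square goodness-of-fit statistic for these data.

Total ratio parts = 16. Expected numbers out of 2833:
  spiny-fruited bitter: 2833 × 9/16 = 1593.5625
  spiny-fruited non-bitter: 2833 × 3/16 = 531.1875
  smooth-fruited bitter: 2833 × 3/16 = 531.1875
  smooth-fruited non-bitter: 2833 × 1/16 = 177.0625
χ² = Σ (O − E)² / E
  spiny-fruited bitter: (1606 − 1593.5625)² / 1593.5625 = 0.0971
  spiny-fruited non-bitter: (499 − 531.1875)² / 531.1875 = 1.9504
  smooth-fruited bitter: (528 − 531.1875)² / 531.1875 = 0.0191
  smooth-fruited non-bitter: (200 − 177.0625)² / 177.0625 = 2.9714
χ² = 0.0971 + 1.9504 + 0.0191 + 2.9714 = 5.038

5.038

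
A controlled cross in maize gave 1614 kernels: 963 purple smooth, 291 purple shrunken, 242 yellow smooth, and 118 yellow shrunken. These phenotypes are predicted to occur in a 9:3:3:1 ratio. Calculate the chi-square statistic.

Total ratio parts = 16. Expected numbers out of 1614:
  purple smooth: 1614 × 9/16 = 907.875
  purple shrunken: 1614 × 3/16 = 302.625
  yellow smooth: 1614 × 3/16 = 302.625
  yellow shrunken: 1614 × 1/16 = 100.875
χ² = Σ (O − E)² / E
  purple smooth: (963 − 907.875)² / 907.875 = 3.3471
  purple shrunken: (291 − 302.625)² / 302.625 = 0.4466
  yellow smooth: (242 − 302.625)² / 302.625 = 12.1450
  yellow shrunken: (118 − 100.875)² / 100.875 = 2.9072
χ² = 3.3471 + 0.4466 + 12.1450 + 2.9072 = 18.8459 ≈ 18.846

18.846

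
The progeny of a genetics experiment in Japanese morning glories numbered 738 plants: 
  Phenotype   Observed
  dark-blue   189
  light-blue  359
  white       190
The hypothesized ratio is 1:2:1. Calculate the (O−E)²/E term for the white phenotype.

Under the 1:2:1 hypothesis (Σ ratio = 4, N = 738):
  dark-blue: 738 × 1/4 = 184.5
  light-blue: 738 × 2/4 = 369
  white: 738 × 1/4 = 184.5
Contribution of white: (190 − 184.5)² / 184.5 = 0.1640

0.164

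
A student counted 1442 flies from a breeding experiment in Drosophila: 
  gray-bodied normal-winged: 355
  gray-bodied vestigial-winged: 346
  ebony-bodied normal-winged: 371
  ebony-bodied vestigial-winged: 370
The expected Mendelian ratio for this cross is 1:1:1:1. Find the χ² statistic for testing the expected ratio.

Under the 1:1:1:1 hypothesis (Σ ratio = 4, N = 1442):
  gray-bodied normal-winged: 1442 × 1/4 = 360.5
  gray-bodied vestigial-winged: 1442 × 1/4 = 360.5
  ebony-bodied normal-winged: 1442 × 1/4 = 360.5
  ebony-bodied vestigial-winged: 1442 × 1/4 = 360.5
χ² = Σ (O − E)² / E
  gray-bodied normal-winged: (355 − 360.5)² / 360.5 = 0.0839
  gray-bodied vestigial-winged: (346 − 360.5)² / 360.5 = 0.5832
  ebony-bodied normal-winged: (371 − 360.5)² / 360.5 = 0.3058
  ebony-bodied vestigial-winged: (370 − 360.5)² / 360.5 = 0.2503
χ² = 0.0839 + 0.5832 + 0.3058 + 0.2503 = 1.2232 ≈ 1.223

1.223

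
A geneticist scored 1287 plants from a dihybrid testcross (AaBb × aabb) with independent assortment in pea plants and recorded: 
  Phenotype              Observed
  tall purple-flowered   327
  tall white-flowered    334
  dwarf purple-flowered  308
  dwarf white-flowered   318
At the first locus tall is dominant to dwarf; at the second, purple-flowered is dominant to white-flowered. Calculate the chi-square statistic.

1.183

A dihybrid testcross with independent assortment gives a 1:1:1:1 ratio.
Expected counts for N = 1287 under a 1:1:1:1 ratio (total parts = 4):
  tall purple-flowered: 1287 × 1/4 = 321.75
  tall white-flowered: 1287 × 1/4 = 321.75
  dwarf purple-flowered: 1287 × 1/4 = 321.75
  dwarf white-flowered: 1287 × 1/4 = 321.75
χ² = Σ (O − E)² / E
  tall purple-flowered: (327 − 321.75)² / 321.75 = 0.0857
  tall white-flowered: (334 − 321.75)² / 321.75 = 0.4664
  dwarf purple-flowered: (308 − 321.75)² / 321.75 = 0.5876
  dwarf white-flowered: (318 − 321.75)² / 321.75 = 0.0437
χ² = 0.0857 + 0.4664 + 0.5876 + 0.0437 = 1.1834 ≈ 1.183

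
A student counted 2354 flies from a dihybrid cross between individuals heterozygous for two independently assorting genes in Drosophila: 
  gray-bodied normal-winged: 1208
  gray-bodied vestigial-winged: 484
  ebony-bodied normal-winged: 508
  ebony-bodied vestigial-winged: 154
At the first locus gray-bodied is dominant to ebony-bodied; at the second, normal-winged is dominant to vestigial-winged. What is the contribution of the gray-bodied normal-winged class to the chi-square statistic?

10.184

A dihybrid F₂ with independent assortment and complete dominance at both loci gives a 9:3:3:1 phenotypic ratio.
Under the 9:3:3:1 hypothesis (Σ ratio = 16, N = 2354):
  gray-bodied normal-winged: 2354 × 9/16 = 1324.125
  gray-bodied vestigial-winged: 2354 × 3/16 = 441.375
  ebony-bodied normal-winged: 2354 × 3/16 = 441.375
  ebony-bodied vestigial-winged: 2354 × 1/16 = 147.125
Contribution of gray-bodied normal-winged: (1208 − 1324.125)² / 1324.125 = 10.1841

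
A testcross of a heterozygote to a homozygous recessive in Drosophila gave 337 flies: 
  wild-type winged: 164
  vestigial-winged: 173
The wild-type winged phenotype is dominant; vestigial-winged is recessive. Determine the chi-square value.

0.240

A testcross of a heterozygote (Aa × aa) gives a 1:1 phenotypic ratio.
The 1:1 ratio has 2 parts, so with N = 337 the expected counts are:
  wild-type winged: 337 × 1/2 = 168.5
  vestigial-winged: 337 × 1/2 = 168.5
χ² = Σ (O − E)² / E
  wild-type winged: (164 − 168.5)² / 168.5 = 0.1202
  vestigial-winged: (173 − 168.5)² / 168.5 = 0.1202
χ² = 0.1202 + 0.1202 = 0.2404 ≈ 0.240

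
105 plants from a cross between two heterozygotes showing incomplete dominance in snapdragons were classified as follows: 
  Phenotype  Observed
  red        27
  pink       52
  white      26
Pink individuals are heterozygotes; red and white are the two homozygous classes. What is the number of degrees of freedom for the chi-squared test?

2

With incomplete dominance, a heterozygote × heterozygote cross gives a 1:2:1 phenotypic ratio.
A goodness-of-fit test with 3 phenotype classes has df = 3 − 1 = 2.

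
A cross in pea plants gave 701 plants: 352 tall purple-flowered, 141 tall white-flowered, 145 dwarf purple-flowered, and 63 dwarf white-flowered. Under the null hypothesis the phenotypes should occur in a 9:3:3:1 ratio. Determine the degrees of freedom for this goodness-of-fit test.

3

A goodness-of-fit test with 4 phenotype classes has df = 4 − 1 = 3.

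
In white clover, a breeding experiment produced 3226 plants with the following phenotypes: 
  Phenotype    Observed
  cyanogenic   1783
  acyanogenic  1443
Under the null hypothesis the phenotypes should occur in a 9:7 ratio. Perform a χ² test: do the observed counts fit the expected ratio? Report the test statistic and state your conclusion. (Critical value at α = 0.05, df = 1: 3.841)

Under the 9:7 hypothesis (Σ ratio = 16, N = 3226):
  cyanogenic: 3226 × 9/16 = 1814.625
  acyanogenic: 3226 × 7/16 = 1411.375
χ² = Σ (O − E)² / E
  cyanogenic: (1783 − 1814.625)² / 1814.625 = 0.5512
  acyanogenic: (1443 − 1411.375)² / 1411.375 = 0.7086
χ² = 0.5512 + 0.7086 = 1.2598 ≈ 1.260
Degrees of freedom = 2 − 1 = 1; critical value at α = 0.05 is 3.841.
Since 1.260 < 3.841, we fail to reject the null hypothesis — the data are consistent with the 9:7 ratio.

1.260; consistent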